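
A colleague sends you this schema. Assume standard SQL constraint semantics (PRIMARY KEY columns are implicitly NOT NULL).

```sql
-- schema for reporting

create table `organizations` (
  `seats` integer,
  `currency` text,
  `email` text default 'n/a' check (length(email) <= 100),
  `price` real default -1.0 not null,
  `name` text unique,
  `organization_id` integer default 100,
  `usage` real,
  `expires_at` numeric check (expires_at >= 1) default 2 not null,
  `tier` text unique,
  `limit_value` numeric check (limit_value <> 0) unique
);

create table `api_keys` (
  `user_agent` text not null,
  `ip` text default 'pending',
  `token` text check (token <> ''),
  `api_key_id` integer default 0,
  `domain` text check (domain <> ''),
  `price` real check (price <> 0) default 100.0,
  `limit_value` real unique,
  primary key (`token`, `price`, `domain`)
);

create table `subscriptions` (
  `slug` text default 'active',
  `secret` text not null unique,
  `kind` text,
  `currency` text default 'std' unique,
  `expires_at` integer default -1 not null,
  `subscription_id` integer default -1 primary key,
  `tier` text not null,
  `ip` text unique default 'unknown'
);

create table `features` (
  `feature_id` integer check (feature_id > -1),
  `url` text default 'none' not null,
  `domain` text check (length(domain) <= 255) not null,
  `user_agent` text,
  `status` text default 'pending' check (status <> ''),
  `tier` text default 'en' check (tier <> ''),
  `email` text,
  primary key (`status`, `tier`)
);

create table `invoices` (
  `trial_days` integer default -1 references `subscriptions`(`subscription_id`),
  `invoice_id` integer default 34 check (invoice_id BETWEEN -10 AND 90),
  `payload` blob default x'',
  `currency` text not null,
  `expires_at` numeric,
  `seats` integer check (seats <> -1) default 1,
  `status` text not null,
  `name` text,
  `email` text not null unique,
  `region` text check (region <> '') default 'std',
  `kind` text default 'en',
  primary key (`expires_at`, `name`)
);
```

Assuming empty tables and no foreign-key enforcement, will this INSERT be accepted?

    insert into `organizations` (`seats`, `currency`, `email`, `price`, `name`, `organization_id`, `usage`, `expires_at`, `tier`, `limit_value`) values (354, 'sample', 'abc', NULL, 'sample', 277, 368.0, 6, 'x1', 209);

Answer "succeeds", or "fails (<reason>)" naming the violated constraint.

price is explicitly set to NULL, but price is declared NOT NULL.

fails (NOT NULL on price)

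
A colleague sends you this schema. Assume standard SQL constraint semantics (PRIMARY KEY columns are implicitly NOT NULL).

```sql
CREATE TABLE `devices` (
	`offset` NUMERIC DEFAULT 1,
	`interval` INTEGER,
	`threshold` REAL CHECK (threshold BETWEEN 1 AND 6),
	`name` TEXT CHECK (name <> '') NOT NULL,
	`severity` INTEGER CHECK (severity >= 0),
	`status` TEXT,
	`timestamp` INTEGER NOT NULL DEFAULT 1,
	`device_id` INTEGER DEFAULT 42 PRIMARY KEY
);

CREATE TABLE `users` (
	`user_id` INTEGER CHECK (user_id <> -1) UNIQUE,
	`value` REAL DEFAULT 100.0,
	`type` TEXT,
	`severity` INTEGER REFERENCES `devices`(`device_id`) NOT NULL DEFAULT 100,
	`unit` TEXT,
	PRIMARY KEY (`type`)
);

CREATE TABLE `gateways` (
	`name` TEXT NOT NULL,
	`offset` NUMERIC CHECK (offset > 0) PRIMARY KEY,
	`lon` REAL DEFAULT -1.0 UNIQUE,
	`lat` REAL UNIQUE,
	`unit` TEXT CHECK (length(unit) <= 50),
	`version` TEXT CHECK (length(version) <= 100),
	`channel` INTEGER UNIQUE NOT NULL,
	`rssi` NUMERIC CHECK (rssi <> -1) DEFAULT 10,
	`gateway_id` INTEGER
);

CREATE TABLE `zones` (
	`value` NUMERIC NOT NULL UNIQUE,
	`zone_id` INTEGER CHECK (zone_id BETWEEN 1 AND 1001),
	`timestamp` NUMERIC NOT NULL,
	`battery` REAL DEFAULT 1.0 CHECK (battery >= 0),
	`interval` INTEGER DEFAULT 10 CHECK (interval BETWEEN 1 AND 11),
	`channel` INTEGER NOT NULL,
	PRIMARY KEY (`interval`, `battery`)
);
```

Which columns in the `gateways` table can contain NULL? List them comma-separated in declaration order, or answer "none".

lon, lat, unit, version, rssi, gateway_id

- name: declared NOT NULL → not nullable.
- offset: part of the PRIMARY KEY, which implies NOT NULL → not nullable.
- lon: UNIQUE does not imply NOT NULL → nullable.
- lat: UNIQUE does not imply NOT NULL → nullable.
- unit: CHECK does not forbid NULL (a CHECK constraint passes when its expression is NULL) → nullable.
- version: CHECK does not forbid NULL (a CHECK constraint passes when its expression is NULL) → nullable.
- channel: declared NOT NULL → not nullable.
- rssi: CHECK does not forbid NULL (a CHECK constraint passes when its expression is NULL) → nullable.
- gateway_id: no NOT NULL constraint applies → nullable.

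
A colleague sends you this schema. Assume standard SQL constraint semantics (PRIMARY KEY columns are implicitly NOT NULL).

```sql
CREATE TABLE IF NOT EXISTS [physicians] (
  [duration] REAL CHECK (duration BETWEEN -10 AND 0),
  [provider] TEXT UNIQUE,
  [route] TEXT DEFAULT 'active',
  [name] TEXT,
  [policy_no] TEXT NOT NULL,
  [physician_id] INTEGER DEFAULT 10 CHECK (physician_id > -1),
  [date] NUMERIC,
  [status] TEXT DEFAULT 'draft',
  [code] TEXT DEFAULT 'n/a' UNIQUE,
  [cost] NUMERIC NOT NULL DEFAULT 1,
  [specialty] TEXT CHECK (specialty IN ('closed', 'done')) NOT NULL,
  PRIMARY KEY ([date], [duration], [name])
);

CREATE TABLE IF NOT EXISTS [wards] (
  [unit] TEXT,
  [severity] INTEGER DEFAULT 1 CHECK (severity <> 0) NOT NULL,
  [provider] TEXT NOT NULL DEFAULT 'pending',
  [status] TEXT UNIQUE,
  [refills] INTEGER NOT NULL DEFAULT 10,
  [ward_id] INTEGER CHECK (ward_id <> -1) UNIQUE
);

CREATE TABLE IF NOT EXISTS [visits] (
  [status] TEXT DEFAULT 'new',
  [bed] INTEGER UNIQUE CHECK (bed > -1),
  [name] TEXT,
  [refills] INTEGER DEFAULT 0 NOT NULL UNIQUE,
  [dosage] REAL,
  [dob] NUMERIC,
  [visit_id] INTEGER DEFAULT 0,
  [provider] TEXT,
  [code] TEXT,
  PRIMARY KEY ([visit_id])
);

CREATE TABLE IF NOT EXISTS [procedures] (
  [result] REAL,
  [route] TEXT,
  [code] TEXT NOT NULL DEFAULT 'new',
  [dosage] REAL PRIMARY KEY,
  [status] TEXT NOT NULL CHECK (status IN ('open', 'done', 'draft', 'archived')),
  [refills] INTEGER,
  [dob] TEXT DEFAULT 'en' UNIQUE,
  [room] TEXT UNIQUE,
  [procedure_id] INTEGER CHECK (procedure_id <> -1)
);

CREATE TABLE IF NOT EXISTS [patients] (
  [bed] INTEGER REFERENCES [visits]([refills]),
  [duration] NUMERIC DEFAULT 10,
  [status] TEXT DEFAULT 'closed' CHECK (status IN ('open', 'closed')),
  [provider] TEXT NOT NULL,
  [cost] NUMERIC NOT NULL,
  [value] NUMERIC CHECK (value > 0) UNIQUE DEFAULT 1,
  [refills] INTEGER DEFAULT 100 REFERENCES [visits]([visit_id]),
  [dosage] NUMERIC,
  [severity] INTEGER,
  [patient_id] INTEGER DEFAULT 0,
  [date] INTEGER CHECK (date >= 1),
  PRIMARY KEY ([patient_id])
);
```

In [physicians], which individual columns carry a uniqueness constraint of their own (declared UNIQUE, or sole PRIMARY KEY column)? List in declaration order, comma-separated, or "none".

provider, code

- duration: part of a composite PRIMARY KEY — only the tuple is unique, not this column on its own.
- provider: declared UNIQUE → unique.
- route: no UNIQUE or single-column PK constraint.
- name: part of a composite PRIMARY KEY — only the tuple is unique, not this column on its own.
- policy_no: no UNIQUE or single-column PK constraint.
- physician_id: no UNIQUE or single-column PK constraint.
- date: part of a composite PRIMARY KEY — only the tuple is unique, not this column on its own.
- status: no UNIQUE or single-column PK constraint.
- code: declared UNIQUE → unique.
- cost: no UNIQUE or single-column PK constraint.
- specialty: no UNIQUE or single-column PK constraint.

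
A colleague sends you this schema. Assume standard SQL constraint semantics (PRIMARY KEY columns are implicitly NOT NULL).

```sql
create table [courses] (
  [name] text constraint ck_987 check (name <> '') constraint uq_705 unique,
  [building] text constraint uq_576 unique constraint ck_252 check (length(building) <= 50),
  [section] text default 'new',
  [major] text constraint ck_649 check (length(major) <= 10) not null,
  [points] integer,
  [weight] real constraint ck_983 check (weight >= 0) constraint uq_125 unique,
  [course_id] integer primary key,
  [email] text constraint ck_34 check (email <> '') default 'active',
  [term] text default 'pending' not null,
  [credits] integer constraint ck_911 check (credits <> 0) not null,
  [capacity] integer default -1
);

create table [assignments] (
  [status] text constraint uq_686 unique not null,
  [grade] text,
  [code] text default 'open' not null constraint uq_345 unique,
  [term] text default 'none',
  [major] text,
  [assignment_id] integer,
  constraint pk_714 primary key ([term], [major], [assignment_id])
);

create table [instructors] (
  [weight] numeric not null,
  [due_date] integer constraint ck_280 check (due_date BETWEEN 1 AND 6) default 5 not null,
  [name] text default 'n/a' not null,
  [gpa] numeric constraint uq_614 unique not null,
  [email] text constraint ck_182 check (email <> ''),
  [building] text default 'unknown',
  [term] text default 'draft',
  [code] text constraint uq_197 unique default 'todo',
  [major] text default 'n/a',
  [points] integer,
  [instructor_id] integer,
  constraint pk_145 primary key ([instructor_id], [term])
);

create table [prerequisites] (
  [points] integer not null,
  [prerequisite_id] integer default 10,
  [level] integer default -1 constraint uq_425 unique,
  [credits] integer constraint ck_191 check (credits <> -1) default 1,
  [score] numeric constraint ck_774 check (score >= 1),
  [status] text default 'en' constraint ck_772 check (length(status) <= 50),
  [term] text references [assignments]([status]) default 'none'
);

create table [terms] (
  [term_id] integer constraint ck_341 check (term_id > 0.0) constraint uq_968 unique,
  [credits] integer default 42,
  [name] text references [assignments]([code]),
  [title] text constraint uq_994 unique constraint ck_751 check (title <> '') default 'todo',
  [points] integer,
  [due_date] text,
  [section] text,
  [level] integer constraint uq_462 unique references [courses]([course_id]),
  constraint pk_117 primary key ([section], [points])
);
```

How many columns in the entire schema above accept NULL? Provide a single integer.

25

courses: 7 nullable (name, building, section, points, weight, email, capacity — PK (course_id) and explicit NOT NULL columns excluded).
assignments: 1 nullable (grade — PK (term, major, assignment_id) and explicit NOT NULL columns excluded).
instructors: 5 nullable (email, building, code, major, points — PK (instructor_id, term) and explicit NOT NULL columns excluded).
prerequisites: 6 nullable (prerequisite_id, level, credits, score, status, term — PK none and explicit NOT NULL columns excluded).
terms: 6 nullable (term_id, credits, name, title, due_date, level — PK (section, points) and explicit NOT NULL columns excluded).
Total: 7 + 1 + 5 + 6 + 6 = 25.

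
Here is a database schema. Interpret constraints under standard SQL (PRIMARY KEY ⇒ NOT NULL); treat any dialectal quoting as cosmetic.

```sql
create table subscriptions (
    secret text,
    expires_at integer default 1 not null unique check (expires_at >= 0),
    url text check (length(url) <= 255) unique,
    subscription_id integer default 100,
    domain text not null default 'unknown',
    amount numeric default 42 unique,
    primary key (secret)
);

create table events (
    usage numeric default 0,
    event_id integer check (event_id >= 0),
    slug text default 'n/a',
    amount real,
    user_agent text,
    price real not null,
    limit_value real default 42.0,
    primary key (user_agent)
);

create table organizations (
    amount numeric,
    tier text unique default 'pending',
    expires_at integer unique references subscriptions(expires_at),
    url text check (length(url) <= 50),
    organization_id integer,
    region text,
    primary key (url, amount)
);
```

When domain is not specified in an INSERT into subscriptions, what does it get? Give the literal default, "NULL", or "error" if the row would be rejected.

'unknown'

domain has an explicit DEFAULT 'unknown'.
When the column is omitted from an INSERT, that default is used.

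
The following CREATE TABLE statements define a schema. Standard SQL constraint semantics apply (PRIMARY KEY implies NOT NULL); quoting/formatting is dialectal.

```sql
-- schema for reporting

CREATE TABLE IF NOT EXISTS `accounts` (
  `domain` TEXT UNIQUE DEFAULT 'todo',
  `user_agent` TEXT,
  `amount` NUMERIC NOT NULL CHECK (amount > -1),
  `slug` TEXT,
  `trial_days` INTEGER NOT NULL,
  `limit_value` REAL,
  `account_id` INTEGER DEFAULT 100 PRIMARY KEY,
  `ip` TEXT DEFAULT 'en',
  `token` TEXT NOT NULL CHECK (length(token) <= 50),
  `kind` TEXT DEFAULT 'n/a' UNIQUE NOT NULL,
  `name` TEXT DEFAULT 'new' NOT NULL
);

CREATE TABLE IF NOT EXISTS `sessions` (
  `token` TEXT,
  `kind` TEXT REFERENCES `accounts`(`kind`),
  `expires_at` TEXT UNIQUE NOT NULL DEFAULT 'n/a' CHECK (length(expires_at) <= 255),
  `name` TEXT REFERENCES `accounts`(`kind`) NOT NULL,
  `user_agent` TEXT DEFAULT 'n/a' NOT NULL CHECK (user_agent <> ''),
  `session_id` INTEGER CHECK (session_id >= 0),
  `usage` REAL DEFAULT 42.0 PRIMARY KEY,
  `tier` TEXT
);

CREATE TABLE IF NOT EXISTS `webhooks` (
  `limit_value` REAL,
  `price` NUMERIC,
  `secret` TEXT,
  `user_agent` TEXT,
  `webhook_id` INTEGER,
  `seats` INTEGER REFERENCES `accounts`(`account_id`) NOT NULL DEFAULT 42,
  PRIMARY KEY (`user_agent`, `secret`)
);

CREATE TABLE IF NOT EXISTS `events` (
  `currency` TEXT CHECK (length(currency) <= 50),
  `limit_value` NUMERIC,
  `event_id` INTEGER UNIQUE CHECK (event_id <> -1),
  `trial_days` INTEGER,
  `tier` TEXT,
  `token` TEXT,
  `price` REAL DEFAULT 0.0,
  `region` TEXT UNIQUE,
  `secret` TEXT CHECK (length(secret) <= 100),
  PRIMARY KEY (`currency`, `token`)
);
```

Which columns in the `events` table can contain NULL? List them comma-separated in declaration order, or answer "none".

limit_value, event_id, trial_days, tier, price, region, secret

- currency: part of the PRIMARY KEY, which implies NOT NULL → not nullable.
- limit_value: no NOT NULL constraint applies → nullable.
- event_id: CHECK does not forbid NULL (a CHECK constraint passes when its expression is NULL) → nullable.
- trial_days: no NOT NULL constraint applies → nullable.
- tier: no NOT NULL constraint applies → nullable.
- token: part of the PRIMARY KEY, which implies NOT NULL → not nullable.
- price: DEFAULT only fills an omitted column; an explicit NULL is still allowed → nullable.
- region: UNIQUE does not imply NOT NULL → nullable.
- secret: CHECK does not forbid NULL (a CHECK constraint passes when its expression is NULL) → nullable.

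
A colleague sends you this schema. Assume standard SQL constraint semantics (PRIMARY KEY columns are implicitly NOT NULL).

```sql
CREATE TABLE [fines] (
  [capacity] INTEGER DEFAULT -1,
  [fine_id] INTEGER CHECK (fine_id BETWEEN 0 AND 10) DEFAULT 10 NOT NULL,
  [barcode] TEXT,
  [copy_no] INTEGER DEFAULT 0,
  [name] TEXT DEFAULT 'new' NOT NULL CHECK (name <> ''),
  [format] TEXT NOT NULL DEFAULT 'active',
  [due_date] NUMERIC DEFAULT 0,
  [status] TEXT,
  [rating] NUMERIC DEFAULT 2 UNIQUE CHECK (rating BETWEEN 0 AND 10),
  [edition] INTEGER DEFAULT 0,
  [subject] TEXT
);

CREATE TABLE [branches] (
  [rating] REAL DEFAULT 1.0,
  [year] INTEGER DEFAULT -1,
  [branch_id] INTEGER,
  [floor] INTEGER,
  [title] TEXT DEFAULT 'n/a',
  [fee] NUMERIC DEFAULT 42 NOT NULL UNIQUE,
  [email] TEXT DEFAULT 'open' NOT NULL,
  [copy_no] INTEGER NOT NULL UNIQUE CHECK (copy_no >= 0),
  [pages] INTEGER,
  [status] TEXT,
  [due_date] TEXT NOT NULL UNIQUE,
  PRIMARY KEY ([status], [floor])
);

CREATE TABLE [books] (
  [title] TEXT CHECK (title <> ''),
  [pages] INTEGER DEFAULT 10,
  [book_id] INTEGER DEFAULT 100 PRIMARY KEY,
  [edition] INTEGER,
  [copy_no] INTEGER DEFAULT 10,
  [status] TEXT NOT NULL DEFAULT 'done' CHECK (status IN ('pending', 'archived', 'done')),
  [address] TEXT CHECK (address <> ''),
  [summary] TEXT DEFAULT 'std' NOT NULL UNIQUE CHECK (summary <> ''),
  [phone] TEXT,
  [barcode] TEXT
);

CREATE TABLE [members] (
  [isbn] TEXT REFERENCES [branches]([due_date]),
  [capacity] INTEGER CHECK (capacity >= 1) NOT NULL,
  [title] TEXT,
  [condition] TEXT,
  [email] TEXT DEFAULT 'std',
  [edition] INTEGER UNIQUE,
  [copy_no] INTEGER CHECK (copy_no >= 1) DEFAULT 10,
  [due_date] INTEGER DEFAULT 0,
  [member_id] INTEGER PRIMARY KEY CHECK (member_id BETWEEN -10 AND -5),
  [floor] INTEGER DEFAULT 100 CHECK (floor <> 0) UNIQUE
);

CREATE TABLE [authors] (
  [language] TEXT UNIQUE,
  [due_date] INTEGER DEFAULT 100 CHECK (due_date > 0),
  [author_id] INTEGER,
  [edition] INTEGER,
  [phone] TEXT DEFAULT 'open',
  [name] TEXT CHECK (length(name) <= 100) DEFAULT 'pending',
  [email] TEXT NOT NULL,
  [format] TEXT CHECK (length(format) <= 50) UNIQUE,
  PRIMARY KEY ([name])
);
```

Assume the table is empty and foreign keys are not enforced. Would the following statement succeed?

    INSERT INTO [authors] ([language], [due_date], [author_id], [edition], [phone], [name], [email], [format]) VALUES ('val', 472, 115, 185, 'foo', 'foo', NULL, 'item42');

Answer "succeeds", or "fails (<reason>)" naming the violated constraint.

email is explicitly set to NULL, but email is declared NOT NULL.

fails (NOT NULL on email)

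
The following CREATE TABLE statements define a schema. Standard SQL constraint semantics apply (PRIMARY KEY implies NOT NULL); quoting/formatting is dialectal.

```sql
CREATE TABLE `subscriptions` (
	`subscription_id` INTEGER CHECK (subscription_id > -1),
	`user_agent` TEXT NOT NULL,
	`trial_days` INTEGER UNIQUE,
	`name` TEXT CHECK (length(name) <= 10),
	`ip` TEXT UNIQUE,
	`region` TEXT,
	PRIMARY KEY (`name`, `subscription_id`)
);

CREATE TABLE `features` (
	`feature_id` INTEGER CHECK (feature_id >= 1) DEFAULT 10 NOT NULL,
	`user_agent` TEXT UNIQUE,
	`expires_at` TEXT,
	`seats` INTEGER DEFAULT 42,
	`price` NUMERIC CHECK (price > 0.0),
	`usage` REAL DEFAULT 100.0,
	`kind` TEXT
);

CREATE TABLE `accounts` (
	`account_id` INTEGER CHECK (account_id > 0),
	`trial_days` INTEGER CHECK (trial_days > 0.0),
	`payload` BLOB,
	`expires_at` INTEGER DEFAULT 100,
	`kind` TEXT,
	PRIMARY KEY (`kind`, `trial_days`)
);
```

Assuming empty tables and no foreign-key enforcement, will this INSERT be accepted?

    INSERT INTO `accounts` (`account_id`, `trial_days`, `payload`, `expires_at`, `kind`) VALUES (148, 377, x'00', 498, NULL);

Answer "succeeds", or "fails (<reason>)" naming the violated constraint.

kind is explicitly set to NULL, but kind is part of the PRIMARY KEY (implied NOT NULL).

fails (NOT NULL on kind)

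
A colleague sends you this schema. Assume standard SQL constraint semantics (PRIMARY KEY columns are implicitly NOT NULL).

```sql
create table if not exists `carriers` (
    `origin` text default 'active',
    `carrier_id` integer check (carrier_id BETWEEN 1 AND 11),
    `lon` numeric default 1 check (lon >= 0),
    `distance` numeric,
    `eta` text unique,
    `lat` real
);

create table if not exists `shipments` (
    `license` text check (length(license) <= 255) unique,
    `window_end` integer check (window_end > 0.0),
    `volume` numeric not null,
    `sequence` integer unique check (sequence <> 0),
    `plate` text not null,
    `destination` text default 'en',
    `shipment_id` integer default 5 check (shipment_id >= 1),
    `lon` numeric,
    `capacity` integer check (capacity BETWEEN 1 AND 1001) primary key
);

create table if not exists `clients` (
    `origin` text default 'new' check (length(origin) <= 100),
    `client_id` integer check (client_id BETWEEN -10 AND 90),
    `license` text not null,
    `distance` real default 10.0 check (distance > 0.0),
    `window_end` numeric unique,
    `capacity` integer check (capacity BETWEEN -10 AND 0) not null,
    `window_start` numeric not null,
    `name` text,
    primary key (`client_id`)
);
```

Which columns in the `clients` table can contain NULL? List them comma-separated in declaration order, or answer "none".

origin, distance, window_end, name

- origin: CHECK does not forbid NULL (a CHECK constraint passes when its expression is NULL) → nullable.
- client_id: part of the PRIMARY KEY, which implies NOT NULL → not nullable.
- license: declared NOT NULL → not nullable.
- distance: CHECK does not forbid NULL (a CHECK constraint passes when its expression is NULL) → nullable.
- window_end: UNIQUE does not imply NOT NULL → nullable.
- capacity: declared NOT NULL → not nullable.
- window_start: declared NOT NULL → not nullable.
- name: no NOT NULL constraint applies → nullable.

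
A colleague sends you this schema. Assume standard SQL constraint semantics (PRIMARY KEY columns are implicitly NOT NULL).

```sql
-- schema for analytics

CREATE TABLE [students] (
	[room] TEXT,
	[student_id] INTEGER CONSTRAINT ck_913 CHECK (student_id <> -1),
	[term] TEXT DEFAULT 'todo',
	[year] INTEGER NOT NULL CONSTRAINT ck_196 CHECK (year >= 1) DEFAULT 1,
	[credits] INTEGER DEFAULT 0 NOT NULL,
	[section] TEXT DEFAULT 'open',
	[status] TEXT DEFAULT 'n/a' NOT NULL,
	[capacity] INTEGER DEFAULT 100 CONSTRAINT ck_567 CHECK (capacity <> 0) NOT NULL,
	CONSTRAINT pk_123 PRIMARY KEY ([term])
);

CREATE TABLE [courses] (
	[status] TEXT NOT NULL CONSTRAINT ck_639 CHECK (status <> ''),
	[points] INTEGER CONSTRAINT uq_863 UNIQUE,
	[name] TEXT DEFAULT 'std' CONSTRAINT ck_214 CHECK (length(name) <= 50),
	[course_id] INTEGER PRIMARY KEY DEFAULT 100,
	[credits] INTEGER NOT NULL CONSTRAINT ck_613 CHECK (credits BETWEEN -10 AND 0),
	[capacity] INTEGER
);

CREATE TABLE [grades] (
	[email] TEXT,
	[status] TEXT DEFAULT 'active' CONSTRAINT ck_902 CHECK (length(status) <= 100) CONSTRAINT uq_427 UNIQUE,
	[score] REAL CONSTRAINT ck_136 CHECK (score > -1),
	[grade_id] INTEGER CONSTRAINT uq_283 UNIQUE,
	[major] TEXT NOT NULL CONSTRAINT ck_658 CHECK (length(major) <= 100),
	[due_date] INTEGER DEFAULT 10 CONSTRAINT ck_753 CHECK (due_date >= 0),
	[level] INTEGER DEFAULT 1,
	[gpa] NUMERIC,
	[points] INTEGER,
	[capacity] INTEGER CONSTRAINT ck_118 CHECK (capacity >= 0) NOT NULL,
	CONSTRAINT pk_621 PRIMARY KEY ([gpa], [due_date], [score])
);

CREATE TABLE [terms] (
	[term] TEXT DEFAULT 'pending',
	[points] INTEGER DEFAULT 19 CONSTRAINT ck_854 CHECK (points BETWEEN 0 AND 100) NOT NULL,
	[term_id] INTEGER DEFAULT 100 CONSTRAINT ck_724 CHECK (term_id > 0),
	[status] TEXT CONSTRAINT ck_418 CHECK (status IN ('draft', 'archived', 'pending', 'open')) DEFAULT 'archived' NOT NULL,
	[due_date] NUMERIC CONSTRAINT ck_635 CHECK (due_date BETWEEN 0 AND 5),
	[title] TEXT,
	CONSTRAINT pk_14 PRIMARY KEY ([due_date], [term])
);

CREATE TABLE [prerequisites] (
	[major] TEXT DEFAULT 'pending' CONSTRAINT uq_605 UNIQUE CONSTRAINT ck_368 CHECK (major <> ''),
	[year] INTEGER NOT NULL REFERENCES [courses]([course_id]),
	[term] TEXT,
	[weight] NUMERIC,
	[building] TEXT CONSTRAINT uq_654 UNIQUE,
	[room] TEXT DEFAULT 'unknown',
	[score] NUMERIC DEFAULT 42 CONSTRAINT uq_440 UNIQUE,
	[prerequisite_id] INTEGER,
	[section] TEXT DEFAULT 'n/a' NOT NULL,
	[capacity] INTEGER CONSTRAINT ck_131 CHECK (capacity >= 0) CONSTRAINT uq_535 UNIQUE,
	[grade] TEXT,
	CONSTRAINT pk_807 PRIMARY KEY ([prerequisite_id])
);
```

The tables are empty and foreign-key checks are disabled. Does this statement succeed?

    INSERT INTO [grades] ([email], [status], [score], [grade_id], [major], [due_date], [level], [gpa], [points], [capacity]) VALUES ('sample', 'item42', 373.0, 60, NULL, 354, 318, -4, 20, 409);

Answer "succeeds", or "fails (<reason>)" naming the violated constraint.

fails (NOT NULL on major)

major is explicitly set to NULL, but major is declared NOT NULL.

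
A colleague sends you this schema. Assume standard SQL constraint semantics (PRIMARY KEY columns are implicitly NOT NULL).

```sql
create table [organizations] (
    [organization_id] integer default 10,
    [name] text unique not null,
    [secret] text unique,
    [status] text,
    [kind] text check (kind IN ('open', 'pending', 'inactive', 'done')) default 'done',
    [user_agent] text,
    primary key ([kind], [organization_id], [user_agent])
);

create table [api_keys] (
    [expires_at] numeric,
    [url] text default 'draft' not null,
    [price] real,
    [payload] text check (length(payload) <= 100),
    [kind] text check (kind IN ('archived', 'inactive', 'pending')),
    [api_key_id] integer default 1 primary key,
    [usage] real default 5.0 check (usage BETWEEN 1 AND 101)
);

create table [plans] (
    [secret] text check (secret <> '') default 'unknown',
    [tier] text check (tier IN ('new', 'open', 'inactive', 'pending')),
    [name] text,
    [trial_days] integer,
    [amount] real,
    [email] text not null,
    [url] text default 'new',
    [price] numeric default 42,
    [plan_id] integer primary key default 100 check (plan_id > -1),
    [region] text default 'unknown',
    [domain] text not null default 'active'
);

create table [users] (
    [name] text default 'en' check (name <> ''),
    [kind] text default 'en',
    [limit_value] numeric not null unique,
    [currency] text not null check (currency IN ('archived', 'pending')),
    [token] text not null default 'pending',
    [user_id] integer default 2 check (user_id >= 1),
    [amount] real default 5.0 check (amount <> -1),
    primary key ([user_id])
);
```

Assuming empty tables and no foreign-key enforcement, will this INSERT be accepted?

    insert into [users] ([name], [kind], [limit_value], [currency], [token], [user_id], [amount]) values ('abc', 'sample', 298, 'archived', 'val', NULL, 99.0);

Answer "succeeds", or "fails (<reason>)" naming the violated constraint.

fails (NOT NULL on user_id)

user_id is explicitly set to NULL, but user_id is part of the PRIMARY KEY (implied NOT NULL).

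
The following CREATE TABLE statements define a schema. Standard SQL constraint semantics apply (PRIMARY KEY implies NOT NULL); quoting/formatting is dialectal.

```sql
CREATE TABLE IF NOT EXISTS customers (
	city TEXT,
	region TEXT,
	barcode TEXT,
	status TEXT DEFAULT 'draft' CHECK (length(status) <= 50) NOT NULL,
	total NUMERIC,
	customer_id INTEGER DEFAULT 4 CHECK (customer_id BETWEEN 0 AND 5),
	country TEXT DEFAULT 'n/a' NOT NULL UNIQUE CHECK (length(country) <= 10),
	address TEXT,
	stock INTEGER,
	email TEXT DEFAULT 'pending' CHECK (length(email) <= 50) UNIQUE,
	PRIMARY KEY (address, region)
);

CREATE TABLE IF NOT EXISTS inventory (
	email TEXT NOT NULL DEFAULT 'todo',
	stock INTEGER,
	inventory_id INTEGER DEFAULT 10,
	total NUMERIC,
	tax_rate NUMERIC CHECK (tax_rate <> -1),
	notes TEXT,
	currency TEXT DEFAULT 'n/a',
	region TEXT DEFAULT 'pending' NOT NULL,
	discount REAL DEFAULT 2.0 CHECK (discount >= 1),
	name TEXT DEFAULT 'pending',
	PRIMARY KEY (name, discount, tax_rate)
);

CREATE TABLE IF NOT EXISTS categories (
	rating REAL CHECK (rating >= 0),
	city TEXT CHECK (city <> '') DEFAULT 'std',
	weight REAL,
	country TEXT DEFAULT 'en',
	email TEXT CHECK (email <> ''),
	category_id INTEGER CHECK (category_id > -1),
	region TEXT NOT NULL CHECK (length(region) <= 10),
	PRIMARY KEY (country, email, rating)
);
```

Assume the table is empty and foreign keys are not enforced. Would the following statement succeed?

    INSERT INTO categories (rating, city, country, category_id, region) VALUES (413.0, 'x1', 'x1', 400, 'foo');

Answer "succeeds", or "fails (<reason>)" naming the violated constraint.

email is omitted from the column list and has no DEFAULT, so it would receive NULL.
But email is part of the PRIMARY KEY (implied NOT NULL).

fails (NOT NULL on email)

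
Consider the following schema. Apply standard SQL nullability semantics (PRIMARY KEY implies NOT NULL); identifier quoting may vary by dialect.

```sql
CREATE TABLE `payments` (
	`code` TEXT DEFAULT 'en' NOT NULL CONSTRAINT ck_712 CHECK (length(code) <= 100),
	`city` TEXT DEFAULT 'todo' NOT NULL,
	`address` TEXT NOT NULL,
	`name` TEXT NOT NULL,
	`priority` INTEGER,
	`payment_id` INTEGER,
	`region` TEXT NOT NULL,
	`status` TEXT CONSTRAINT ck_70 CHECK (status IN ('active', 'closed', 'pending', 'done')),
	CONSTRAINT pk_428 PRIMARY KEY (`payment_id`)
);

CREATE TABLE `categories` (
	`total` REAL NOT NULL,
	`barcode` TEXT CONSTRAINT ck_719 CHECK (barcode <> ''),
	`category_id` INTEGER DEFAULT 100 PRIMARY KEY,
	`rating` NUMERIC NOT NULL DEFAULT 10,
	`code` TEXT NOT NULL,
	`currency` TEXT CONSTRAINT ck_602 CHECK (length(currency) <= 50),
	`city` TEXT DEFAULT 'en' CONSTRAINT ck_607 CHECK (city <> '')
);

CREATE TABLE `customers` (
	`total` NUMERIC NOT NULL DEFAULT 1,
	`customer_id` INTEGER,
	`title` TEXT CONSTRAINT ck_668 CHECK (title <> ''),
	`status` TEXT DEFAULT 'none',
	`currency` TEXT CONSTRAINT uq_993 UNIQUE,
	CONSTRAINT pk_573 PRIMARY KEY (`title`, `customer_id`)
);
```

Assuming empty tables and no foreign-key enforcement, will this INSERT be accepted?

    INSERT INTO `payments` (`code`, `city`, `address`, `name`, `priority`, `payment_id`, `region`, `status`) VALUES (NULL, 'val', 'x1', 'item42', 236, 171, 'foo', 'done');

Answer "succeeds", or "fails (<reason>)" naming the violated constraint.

code is explicitly set to NULL, but code is declared NOT NULL.

fails (NOT NULL on code)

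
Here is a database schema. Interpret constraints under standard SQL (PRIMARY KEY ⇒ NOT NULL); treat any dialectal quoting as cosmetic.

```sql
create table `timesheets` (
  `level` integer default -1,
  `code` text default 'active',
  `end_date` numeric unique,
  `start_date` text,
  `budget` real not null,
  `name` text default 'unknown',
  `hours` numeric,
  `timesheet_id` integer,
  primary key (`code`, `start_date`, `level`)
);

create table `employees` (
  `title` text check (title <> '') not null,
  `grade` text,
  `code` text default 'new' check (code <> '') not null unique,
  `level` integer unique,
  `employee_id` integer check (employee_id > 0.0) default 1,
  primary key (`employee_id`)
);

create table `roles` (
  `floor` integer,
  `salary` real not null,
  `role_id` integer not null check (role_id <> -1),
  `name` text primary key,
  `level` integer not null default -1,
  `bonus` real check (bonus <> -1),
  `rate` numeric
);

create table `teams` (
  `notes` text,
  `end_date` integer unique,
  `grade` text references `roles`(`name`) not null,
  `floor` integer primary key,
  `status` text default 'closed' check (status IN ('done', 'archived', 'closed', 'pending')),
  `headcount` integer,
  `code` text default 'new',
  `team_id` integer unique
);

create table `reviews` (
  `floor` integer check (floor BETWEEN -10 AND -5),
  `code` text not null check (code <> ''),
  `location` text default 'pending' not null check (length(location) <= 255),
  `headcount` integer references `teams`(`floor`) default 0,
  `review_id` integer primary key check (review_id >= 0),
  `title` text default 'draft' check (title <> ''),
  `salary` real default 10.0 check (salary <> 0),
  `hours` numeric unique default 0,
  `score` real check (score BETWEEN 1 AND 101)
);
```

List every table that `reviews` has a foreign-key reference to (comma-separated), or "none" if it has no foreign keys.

- headcount REFERENCES teams(floor).

teams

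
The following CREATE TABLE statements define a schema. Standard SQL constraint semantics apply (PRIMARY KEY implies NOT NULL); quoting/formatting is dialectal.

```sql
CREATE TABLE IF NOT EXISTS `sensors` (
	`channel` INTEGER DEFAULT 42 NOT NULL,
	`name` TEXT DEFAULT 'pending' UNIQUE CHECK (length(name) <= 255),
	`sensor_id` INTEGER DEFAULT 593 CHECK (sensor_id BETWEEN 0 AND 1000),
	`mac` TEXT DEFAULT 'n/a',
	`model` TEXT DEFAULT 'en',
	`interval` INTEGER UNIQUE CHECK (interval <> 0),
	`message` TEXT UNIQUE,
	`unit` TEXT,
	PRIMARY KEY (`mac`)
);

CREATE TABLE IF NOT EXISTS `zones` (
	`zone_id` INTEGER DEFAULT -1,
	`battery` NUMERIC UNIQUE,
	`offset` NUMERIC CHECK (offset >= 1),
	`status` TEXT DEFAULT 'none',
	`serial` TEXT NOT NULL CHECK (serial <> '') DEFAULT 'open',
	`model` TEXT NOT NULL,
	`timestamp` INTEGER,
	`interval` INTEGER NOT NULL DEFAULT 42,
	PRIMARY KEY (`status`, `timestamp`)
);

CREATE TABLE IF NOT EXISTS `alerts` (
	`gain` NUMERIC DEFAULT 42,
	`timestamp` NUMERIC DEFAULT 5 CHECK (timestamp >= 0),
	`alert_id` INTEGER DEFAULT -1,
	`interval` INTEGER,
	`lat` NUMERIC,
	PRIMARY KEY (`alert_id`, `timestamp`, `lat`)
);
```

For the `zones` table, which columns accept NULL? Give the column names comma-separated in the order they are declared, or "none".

- zone_id: DEFAULT only fills an omitted column; an explicit NULL is still allowed → nullable.
- battery: UNIQUE does not imply NOT NULL → nullable.
- offset: CHECK does not forbid NULL (a CHECK constraint passes when its expression is NULL) → nullable.
- status: part of the PRIMARY KEY, which implies NOT NULL → not nullable.
- serial: declared NOT NULL → not nullable.
- model: declared NOT NULL → not nullable.
- timestamp: part of the PRIMARY KEY, which implies NOT NULL → not nullable.
- interval: declared NOT NULL → not nullable.

zone_id, battery, offset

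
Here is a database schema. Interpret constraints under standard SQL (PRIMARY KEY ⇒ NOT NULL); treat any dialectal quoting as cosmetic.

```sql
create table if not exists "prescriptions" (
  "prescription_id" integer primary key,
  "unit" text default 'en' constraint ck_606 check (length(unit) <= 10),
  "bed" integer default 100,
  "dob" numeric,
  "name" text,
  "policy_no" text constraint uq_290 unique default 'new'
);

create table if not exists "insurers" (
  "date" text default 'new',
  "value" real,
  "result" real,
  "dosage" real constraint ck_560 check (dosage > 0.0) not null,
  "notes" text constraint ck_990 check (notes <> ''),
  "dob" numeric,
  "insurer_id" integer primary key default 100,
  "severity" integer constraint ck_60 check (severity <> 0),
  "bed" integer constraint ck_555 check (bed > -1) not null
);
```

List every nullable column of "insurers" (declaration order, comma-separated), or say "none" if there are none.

date, value, result, notes, dob, severity

- date: DEFAULT only fills an omitted column; an explicit NULL is still allowed → nullable.
- value: no NOT NULL constraint applies → nullable.
- result: no NOT NULL constraint applies → nullable.
- dosage: declared NOT NULL → not nullable.
- notes: CHECK does not forbid NULL (a CHECK constraint passes when its expression is NULL) → nullable.
- dob: no NOT NULL constraint applies → nullable.
- insurer_id: part of the PRIMARY KEY, which implies NOT NULL → not nullable.
- severity: CHECK does not forbid NULL (a CHECK constraint passes when its expression is NULL) → nullable.
- bed: declared NOT NULL → not nullable.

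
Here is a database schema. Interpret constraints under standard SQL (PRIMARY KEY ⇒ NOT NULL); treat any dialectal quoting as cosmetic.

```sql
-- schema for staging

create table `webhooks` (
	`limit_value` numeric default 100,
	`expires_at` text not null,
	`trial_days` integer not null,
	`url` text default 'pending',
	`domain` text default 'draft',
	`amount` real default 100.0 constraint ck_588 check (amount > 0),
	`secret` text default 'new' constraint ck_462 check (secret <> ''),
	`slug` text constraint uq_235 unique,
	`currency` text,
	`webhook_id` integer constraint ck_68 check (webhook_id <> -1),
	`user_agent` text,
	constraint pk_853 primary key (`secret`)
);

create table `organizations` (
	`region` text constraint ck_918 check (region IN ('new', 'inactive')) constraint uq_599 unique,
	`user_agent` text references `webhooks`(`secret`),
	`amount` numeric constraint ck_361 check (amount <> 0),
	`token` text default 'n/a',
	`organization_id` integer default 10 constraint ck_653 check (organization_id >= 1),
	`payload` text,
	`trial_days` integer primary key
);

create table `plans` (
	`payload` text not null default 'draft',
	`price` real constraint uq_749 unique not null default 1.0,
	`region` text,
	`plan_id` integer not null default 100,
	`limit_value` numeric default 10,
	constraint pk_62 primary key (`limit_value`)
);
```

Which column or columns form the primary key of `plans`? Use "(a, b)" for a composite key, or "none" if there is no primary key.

limit_value

limit_value is declared PRIMARY KEY as a table-level PRIMARY KEY clause.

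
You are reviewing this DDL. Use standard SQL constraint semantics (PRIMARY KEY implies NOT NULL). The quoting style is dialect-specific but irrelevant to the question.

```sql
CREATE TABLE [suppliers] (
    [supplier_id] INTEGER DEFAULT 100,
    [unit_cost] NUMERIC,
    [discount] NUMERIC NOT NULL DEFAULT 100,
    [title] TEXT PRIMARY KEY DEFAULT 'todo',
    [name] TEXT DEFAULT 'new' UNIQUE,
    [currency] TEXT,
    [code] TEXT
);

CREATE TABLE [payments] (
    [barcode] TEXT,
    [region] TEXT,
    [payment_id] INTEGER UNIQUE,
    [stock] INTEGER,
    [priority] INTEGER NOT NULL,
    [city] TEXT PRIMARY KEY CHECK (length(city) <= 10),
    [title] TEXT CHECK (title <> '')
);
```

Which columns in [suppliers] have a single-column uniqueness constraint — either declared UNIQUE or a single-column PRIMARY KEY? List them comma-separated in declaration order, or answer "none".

title, name

- supplier_id: no UNIQUE or single-column PK constraint.
- unit_cost: no UNIQUE or single-column PK constraint.
- discount: no UNIQUE or single-column PK constraint.
- title: single-column PRIMARY KEY → unique.
- name: declared UNIQUE → unique.
- currency: no UNIQUE or single-column PK constraint.
- code: no UNIQUE or single-column PK constraint.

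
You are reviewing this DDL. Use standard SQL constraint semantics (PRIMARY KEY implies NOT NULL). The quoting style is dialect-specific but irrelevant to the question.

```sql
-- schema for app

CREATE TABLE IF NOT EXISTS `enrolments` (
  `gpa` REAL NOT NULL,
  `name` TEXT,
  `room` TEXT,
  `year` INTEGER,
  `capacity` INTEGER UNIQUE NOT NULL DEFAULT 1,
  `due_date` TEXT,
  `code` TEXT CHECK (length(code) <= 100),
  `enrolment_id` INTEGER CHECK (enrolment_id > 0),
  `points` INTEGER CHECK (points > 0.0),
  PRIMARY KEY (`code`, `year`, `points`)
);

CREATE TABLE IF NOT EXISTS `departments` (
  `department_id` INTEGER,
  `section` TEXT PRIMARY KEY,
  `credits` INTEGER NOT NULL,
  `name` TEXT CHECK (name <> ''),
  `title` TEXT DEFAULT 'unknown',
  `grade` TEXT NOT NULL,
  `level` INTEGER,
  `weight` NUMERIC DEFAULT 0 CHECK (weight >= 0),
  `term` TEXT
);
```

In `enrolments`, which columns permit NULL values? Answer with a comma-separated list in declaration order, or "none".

- gpa: declared NOT NULL → not nullable.
- name: no NOT NULL constraint applies → nullable.
- room: no NOT NULL constraint applies → nullable.
- year: part of the PRIMARY KEY, which implies NOT NULL → not nullable.
- capacity: declared NOT NULL → not nullable.
- due_date: no NOT NULL constraint applies → nullable.
- code: part of the PRIMARY KEY, which implies NOT NULL → not nullable.
- enrolment_id: CHECK does not forbid NULL (a CHECK constraint passes when its expression is NULL) → nullable.
- points: part of the PRIMARY KEY, which implies NOT NULL → not nullable.

name, room, due_date, enrolment_id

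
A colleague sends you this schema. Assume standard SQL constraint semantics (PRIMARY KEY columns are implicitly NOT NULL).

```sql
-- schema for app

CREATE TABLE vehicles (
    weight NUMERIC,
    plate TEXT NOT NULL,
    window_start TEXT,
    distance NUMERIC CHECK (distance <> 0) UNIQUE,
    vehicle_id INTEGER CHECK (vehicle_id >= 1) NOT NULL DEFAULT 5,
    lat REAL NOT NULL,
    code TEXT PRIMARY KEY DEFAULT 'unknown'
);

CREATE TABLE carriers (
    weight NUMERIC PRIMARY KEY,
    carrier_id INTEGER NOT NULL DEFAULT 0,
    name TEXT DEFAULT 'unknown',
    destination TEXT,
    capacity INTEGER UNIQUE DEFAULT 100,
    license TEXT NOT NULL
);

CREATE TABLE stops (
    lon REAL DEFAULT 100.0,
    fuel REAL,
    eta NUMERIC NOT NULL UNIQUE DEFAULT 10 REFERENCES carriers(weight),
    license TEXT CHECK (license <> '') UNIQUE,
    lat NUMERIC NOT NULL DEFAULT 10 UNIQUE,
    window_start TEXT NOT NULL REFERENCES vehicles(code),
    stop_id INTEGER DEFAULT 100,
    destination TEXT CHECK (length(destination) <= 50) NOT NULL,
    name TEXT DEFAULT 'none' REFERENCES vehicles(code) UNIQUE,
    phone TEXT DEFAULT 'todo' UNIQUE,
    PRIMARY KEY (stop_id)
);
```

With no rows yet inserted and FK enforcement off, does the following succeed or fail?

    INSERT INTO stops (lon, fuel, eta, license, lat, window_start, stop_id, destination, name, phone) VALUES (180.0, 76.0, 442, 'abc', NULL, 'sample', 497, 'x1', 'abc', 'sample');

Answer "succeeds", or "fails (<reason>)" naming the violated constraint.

lat is explicitly set to NULL, but lat is declared NOT NULL.

fails (NOT NULL on lat)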